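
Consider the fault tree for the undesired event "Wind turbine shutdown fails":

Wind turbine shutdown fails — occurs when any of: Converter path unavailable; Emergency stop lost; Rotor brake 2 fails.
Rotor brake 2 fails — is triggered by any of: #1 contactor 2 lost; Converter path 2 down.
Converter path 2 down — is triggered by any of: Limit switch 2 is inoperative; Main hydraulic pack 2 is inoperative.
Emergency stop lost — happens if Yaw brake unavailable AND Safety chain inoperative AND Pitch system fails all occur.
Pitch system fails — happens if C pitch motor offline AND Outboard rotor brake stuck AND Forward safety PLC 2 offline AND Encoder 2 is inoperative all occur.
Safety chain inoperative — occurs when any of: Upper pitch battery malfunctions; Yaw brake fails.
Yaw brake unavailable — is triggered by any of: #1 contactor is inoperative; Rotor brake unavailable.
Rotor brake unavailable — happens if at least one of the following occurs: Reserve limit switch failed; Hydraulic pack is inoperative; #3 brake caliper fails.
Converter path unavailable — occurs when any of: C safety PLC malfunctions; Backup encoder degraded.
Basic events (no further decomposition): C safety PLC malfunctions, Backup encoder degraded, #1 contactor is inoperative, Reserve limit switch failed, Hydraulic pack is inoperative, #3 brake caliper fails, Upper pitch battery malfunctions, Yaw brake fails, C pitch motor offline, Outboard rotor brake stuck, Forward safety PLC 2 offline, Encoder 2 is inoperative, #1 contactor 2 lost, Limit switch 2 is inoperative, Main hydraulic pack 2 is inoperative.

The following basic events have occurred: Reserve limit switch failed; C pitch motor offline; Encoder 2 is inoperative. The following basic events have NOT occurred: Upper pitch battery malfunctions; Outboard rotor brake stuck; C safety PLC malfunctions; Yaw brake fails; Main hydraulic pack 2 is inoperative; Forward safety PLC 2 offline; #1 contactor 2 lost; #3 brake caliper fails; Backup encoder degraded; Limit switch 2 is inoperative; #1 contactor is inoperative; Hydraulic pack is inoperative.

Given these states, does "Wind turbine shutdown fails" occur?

Converter path unavailable [OR]: C safety PLC malfunctions=not, Backup encoder degraded=not → no input occurs → does not occur.
Rotor brake unavailable [OR]: Reserve limit switch failed=occurs, Hydraulic pack is inoperative=not, #3 brake caliper fails=not → at least one input occurs → occurs.
Yaw brake unavailable [OR]: #1 contactor is inoperative=not, Rotor brake unavailable=occurs → at least one input occurs → occurs.
Safety chain inoperative [OR]: Upper pitch battery malfunctions=not, Yaw brake fails=not → no input occurs → does not occur.
Pitch system fails [AND]: C pitch motor offline=occurs, Outboard rotor brake stuck=not, Forward safety PLC 2 offline=not, Encoder 2 is inoperative=occurs → not all inputs occur → does not occur.
Emergency stop lost [AND]: Yaw brake unavailable=occurs, Safety chain inoperative=not, Pitch system fails=not → not all inputs occur → does not occur.
Converter path 2 down [OR]: Limit switch 2 is inoperative=not, Main hydraulic pack 2 is inoperative=not → no input occurs → does not occur.
Rotor brake 2 fails [OR]: #1 contactor 2 lost=not, Converter path 2 down=not → no input occurs → does not occur.
Wind turbine shutdown fails [OR]: Converter path unavailable=not, Emergency stop lost=not, Rotor brake 2 fails=not → no input occurs → does not occur.

No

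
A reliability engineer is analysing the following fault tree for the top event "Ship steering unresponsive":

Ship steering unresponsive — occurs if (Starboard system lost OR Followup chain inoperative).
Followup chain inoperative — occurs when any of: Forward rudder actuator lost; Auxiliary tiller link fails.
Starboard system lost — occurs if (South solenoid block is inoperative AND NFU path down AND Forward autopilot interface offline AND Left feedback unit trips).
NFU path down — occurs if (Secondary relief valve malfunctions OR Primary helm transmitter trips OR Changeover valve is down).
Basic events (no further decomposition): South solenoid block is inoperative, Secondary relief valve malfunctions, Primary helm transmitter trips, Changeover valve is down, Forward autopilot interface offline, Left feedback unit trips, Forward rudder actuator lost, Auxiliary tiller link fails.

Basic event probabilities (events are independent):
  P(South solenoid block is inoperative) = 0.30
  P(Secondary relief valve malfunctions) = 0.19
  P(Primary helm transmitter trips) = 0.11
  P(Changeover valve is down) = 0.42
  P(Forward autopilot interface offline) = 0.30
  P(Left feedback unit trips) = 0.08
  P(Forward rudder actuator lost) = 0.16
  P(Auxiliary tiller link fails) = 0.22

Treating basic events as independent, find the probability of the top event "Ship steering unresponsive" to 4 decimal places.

0.3475

P(NFU path down) [OR] = 1 − (1−0.19) × (1−0.11) × (1−0.42) = 0.581878
P(Starboard system lost) [AND] = 0.30 × 0.581878 × 0.30 × 0.08 = 0.004190
P(Followup chain inoperative) [OR] = 1 − (1−0.16) × (1−0.22) = 0.344800
P(Ship steering unresponsive) [OR] = 1 − (1−0.004190) × (1−0.344800) = 0.347545
Rounded to 4 decimal places: P(Ship steering unresponsive) ≈ 0.3475.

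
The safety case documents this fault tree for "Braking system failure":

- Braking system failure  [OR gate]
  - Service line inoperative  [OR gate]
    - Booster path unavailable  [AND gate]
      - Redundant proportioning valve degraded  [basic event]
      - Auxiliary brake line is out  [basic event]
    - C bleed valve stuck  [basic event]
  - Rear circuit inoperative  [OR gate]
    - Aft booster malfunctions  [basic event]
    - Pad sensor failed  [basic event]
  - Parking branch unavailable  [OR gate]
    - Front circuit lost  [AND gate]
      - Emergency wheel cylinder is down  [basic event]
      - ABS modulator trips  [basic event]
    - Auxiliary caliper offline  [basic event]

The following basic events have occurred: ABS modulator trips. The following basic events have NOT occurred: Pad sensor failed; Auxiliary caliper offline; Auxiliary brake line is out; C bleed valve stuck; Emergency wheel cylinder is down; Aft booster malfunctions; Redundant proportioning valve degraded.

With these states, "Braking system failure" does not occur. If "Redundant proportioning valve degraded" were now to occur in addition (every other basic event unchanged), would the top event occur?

No

Counterfactual: set "Redundant proportioning valve degraded" to occurred.
Booster path unavailable [AND]: Redundant proportioning valve degraded=occurs, Auxiliary brake line is out=not → not all inputs occur → does not occur.
Service line inoperative [OR]: Booster path unavailable=not, C bleed valve stuck=not → no input occurs → does not occur.
Rear circuit inoperative [OR]: Aft booster malfunctions=not, Pad sensor failed=not → no input occurs → does not occur.
Front circuit lost [AND]: Emergency wheel cylinder is down=not, ABS modulator trips=occurs → not all inputs occur → does not occur.
Parking branch unavailable [OR]: Front circuit lost=not, Auxiliary caliper offline=not → no input occurs → does not occur.
Braking system failure [OR]: Service line inoperative=not, Rear circuit inoperative=not, Parking branch unavailable=not → no input occurs → does not occur.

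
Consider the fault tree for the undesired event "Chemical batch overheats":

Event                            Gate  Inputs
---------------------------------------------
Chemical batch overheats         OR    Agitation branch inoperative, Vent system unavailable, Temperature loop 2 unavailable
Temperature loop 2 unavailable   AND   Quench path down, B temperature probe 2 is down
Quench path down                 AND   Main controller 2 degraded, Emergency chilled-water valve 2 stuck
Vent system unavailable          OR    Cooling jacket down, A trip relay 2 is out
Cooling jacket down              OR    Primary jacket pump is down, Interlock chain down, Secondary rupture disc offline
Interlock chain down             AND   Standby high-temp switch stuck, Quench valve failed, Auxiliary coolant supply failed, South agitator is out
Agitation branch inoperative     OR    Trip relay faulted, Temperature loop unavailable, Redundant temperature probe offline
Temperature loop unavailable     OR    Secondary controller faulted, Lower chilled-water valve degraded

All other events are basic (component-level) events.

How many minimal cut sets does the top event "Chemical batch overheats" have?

9

Temperature loop unavailable [OR]: union of children's cut sets → 2 cut set(s).
Agitation branch inoperative [OR]: union of children's cut sets → 4 cut set(s).
Interlock chain down [AND]: one cut set from each child combined → 1 × 1 × 1 × 1 = 1 cut set(s).
Cooling jacket down [OR]: union of children's cut sets → 3 cut set(s).
Vent system unavailable [OR]: union of children's cut sets → 4 cut set(s).
Quench path down [AND]: one cut set from each child combined → 1 × 1 = 1 cut set(s).
Temperature loop 2 unavailable [AND]: one cut set from each child combined → 1 × 1 = 1 cut set(s).
Chemical batch overheats [OR]: union of children's cut sets → 9 cut set(s).
Minimal cut sets: {Trip relay faulted}; {Secondary controller faulted}; {Lower chilled-water valve degraded}; {Redundant temperature probe offline}; {Primary jacket pump is down}; {Auxiliary coolant supply failed, Quench valve failed, South agitator is out, Standby high-temp switch stuck}; {Secondary rupture disc offline}; {A trip relay 2 is out}; {B temperature probe 2 is down, Emergency chilled-water valve 2 stuck, Main controller 2 degraded}.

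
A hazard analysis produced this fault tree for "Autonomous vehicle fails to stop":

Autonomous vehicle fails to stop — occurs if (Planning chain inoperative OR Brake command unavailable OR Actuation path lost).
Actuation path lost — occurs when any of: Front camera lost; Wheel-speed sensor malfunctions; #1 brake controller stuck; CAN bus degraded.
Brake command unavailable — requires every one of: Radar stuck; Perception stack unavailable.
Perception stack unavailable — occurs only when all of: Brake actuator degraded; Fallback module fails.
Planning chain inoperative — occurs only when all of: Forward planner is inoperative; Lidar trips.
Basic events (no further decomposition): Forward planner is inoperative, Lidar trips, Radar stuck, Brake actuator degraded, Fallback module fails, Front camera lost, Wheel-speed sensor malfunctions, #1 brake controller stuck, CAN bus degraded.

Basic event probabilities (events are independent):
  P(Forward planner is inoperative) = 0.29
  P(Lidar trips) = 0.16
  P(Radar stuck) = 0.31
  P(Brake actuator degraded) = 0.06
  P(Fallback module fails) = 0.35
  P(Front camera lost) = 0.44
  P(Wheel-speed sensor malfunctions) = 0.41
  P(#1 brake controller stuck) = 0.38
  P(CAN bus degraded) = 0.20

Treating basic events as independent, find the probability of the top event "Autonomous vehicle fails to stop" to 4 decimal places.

P(Planning chain inoperative) [AND] = 0.29 × 0.16 = 0.046400
P(Perception stack unavailable) [AND] = 0.06 × 0.35 = 0.021000
P(Brake command unavailable) [AND] = 0.31 × 0.021000 = 0.006510
P(Actuation path lost) [OR] = 1 − (1−0.44) × (1−0.41) × (1−0.38) × (1−0.20) = 0.836122
P(Autonomous vehicle fails to stop) [OR] = 1 − (1−0.046400) × (1−0.006510) × (1−0.836122) = 0.844743
Rounded to 4 decimal places: P(Autonomous vehicle fails to stop) ≈ 0.8447.

0.8447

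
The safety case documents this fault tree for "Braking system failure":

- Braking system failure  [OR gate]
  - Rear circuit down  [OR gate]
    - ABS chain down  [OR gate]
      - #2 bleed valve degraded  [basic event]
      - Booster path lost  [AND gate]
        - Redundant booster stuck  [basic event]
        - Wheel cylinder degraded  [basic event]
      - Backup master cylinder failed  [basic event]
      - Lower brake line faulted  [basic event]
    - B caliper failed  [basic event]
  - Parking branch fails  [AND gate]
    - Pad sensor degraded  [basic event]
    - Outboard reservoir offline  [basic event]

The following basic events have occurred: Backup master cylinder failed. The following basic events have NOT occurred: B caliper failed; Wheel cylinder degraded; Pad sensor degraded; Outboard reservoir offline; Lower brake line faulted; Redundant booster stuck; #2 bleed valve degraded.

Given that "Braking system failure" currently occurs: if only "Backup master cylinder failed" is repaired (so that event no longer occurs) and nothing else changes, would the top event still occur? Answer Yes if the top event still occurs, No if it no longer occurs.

Counterfactual: set "Backup master cylinder failed" to not occurred.
Booster path lost [AND]: Redundant booster stuck=not, Wheel cylinder degraded=not → not all inputs occur → does not occur.
ABS chain down [OR]: #2 bleed valve degraded=not, Booster path lost=not, Backup master cylinder failed=not, Lower brake line faulted=not → no input occurs → does not occur.
Rear circuit down [OR]: ABS chain down=not, B caliper failed=not → no input occurs → does not occur.
Parking branch fails [AND]: Pad sensor degraded=not, Outboard reservoir offline=not → not all inputs occur → does not occur.
Braking system failure [OR]: Rear circuit down=not, Parking branch fails=not → no input occurs → does not occur.

No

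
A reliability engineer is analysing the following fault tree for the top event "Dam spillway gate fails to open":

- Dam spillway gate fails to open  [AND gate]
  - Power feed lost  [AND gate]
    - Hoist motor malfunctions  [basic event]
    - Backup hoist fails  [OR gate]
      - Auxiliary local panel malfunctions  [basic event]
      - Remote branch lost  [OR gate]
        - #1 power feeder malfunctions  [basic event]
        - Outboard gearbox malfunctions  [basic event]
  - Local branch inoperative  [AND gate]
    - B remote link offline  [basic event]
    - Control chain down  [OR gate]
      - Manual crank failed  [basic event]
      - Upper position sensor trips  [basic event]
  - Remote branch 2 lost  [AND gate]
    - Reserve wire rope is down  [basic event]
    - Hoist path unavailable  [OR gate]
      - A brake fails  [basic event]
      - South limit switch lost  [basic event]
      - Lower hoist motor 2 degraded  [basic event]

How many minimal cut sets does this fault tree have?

18

Remote branch lost [OR]: union of children's cut sets → 2 cut set(s).
Backup hoist fails [OR]: union of children's cut sets → 3 cut set(s).
Power feed lost [AND]: one cut set from each child combined → 1 × 3 = 3 cut set(s).
Control chain down [OR]: union of children's cut sets → 2 cut set(s).
Local branch inoperative [AND]: one cut set from each child combined → 1 × 2 = 2 cut set(s).
Hoist path unavailable [OR]: union of children's cut sets → 3 cut set(s).
Remote branch 2 lost [AND]: one cut set from each child combined → 1 × 3 = 3 cut set(s).
Dam spillway gate fails to open [AND]: one cut set from each child combined → 3 × 2 × 3 = 18 cut set(s).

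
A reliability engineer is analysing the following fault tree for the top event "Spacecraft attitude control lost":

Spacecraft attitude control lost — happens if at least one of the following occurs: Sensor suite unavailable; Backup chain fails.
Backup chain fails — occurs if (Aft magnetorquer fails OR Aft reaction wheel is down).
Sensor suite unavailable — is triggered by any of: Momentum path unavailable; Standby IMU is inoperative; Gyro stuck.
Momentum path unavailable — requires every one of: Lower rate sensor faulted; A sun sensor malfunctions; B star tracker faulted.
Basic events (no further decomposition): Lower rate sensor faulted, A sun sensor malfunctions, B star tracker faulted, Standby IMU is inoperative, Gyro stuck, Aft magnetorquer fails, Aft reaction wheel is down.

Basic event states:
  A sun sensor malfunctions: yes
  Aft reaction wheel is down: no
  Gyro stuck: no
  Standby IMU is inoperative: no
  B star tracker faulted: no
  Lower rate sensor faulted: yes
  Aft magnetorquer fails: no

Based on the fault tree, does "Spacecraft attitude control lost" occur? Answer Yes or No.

Momentum path unavailable [AND]: Lower rate sensor faulted=occurs, A sun sensor malfunctions=occurs, B star tracker faulted=not → not all inputs occur → does not occur.
Sensor suite unavailable [OR]: Momentum path unavailable=not, Standby IMU is inoperative=not, Gyro stuck=not → no input occurs → does not occur.
Backup chain fails [OR]: Aft magnetorquer fails=not, Aft reaction wheel is down=not → no input occurs → does not occur.
Spacecraft attitude control lost [OR]: Sensor suite unavailable=not, Backup chain fails=not → no input occurs → does not occur.

No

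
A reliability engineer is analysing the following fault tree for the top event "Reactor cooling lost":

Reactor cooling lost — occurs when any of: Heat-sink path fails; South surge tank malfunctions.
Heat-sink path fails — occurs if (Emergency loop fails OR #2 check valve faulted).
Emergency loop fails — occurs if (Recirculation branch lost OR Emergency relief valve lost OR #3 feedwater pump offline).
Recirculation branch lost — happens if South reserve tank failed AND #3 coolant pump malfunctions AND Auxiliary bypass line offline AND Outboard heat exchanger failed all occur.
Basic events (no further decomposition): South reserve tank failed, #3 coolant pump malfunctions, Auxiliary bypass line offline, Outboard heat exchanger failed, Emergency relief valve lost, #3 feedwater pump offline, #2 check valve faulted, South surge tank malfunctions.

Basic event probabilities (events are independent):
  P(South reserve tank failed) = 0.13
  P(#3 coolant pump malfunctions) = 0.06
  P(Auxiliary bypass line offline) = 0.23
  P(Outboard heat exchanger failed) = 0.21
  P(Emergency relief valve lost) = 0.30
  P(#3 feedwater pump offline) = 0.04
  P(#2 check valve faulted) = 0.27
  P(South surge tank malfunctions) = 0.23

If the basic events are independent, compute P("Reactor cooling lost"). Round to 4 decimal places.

P(Recirculation branch lost) [AND] = 0.13 × 0.06 × 0.23 × 0.21 = 0.000377
P(Emergency loop fails) [OR] = 1 − (1−0.000377) × (1−0.30) × (1−0.04) = 0.328253
P(Heat-sink path fails) [OR] = 1 − (1−0.328253) × (1−0.27) = 0.509625
P(Reactor cooling lost) [OR] = 1 − (1−0.509625) × (1−0.23) = 0.622411
Rounded to 4 decimal places: P(Reactor cooling lost) ≈ 0.6224.

0.6224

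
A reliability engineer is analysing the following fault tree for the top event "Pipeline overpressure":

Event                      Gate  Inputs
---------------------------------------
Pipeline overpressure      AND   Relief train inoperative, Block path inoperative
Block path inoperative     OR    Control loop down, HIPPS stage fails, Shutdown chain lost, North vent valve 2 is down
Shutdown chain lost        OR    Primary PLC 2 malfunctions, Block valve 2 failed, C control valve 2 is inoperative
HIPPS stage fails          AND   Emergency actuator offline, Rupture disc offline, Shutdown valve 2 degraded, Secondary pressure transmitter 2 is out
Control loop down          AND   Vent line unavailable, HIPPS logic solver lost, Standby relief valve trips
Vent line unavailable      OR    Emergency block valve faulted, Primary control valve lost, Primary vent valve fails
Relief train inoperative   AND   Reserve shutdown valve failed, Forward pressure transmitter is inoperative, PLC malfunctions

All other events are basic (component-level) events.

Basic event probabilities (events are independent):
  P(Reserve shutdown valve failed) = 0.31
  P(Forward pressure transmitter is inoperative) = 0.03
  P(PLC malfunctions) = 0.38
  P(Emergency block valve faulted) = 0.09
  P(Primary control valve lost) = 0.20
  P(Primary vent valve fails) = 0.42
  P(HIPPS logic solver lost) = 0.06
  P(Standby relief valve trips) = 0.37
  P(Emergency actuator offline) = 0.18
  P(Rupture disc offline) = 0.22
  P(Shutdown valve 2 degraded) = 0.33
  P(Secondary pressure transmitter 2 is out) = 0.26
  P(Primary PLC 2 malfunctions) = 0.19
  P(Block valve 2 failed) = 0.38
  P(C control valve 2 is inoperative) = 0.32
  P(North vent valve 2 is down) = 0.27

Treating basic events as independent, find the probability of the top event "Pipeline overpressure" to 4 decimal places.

P(Relief train inoperative) [AND] = 0.31 × 0.03 × 0.38 = 0.003534
P(Vent line unavailable) [OR] = 1 − (1−0.09) × (1−0.20) × (1−0.42) = 0.577760
P(Control loop down) [AND] = 0.577760 × 0.06 × 0.37 = 0.012826
P(HIPPS stage fails) [AND] = 0.18 × 0.22 × 0.33 × 0.26 = 0.003398
P(Shutdown chain lost) [OR] = 1 − (1−0.19) × (1−0.38) × (1−0.32) = 0.658504
P(Block path inoperative) [OR] = 1 − (1−0.012826) × (1−0.003398) × (1−0.658504) × (1−0.27) = 0.754742
P(Pipeline overpressure) [AND] = 0.003534 × 0.754742 = 0.002667
Rounded to 4 decimal places: P(Pipeline overpressure) ≈ 0.0027.

0.0027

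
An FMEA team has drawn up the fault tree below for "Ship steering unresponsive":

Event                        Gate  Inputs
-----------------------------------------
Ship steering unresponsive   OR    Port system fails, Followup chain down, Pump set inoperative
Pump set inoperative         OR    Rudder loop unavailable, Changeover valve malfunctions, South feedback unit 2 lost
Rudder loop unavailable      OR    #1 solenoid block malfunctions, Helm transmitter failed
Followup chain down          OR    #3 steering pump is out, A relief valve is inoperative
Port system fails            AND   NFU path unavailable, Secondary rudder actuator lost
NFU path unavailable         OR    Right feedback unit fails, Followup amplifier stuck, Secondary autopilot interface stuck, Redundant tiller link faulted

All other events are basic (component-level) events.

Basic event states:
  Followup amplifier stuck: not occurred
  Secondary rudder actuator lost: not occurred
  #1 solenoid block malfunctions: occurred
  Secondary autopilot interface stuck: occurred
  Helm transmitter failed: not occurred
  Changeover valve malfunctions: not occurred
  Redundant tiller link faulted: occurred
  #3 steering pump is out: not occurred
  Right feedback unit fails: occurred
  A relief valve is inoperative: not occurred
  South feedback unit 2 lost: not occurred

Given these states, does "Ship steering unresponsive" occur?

NFU path unavailable [OR]: Right feedback unit fails=occurs, Followup amplifier stuck=not, Secondary autopilot interface stuck=occurs, Redundant tiller link faulted=occurs → at least one input occurs → occurs.
Port system fails [AND]: NFU path unavailable=occurs, Secondary rudder actuator lost=not → not all inputs occur → does not occur.
Followup chain down [OR]: #3 steering pump is out=not, A relief valve is inoperative=not → no input occurs → does not occur.
Rudder loop unavailable [OR]: #1 solenoid block malfunctions=occurs, Helm transmitter failed=not → at least one input occurs → occurs.
Pump set inoperative [OR]: Rudder loop unavailable=occurs, Changeover valve malfunctions=not, South feedback unit 2 lost=not → at least one input occurs → occurs.
Ship steering unresponsive [OR]: Port system fails=not, Followup chain down=not, Pump set inoperative=occurs → at least one input occurs → occurs.

Yes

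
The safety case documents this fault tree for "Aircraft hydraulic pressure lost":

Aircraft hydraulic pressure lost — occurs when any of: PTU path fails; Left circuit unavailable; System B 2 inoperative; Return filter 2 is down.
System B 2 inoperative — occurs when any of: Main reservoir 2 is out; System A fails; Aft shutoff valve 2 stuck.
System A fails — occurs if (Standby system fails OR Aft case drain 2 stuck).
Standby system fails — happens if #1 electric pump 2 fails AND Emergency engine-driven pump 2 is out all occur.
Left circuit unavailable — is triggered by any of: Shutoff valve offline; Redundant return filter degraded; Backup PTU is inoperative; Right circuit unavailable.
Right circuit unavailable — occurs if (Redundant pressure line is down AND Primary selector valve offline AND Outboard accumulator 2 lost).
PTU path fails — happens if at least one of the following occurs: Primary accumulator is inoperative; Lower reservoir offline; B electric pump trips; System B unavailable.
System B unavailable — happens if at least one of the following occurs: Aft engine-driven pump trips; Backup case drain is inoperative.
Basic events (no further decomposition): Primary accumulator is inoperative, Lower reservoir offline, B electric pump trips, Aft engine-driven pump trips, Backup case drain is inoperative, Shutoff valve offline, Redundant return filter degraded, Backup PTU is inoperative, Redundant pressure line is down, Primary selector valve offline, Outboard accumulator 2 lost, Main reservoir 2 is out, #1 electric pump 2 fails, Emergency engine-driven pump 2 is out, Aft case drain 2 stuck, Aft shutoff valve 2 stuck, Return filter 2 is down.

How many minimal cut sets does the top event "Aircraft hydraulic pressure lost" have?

System B unavailable [OR]: union of children's cut sets → 2 cut set(s).
PTU path fails [OR]: union of children's cut sets → 5 cut set(s).
Right circuit unavailable [AND]: one cut set from each child combined → 1 × 1 × 1 = 1 cut set(s).
Left circuit unavailable [OR]: union of children's cut sets → 4 cut set(s).
Standby system fails [AND]: one cut set from each child combined → 1 × 1 = 1 cut set(s).
System A fails [OR]: union of children's cut sets → 2 cut set(s).
System B 2 inoperative [OR]: union of children's cut sets → 4 cut set(s).
Aircraft hydraulic pressure lost [OR]: union of children's cut sets → 14 cut set(s).

14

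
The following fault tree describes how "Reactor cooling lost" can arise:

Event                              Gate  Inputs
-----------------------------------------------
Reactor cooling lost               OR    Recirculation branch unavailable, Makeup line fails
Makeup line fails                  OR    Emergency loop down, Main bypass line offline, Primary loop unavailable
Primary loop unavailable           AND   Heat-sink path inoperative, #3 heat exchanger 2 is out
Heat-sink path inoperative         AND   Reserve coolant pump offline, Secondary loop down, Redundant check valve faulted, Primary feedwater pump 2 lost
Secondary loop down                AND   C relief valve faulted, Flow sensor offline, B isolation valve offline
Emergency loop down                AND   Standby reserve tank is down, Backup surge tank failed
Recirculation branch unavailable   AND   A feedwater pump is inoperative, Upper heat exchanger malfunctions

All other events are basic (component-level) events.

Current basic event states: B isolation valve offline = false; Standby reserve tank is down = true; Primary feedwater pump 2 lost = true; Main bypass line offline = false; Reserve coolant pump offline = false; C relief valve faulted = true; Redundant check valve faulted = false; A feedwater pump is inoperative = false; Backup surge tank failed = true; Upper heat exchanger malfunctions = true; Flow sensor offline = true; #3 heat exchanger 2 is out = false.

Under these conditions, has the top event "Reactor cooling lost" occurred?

Yes

Recirculation branch unavailable [AND]: A feedwater pump is inoperative=not, Upper heat exchanger malfunctions=occurs → not all inputs occur → does not occur.
Emergency loop down [AND]: Standby reserve tank is down=occurs, Backup surge tank failed=occurs → all inputs occur → occurs.
Secondary loop down [AND]: C relief valve faulted=occurs, Flow sensor offline=occurs, B isolation valve offline=not → not all inputs occur → does not occur.
Heat-sink path inoperative [AND]: Reserve coolant pump offline=not, Secondary loop down=not, Redundant check valve faulted=not, Primary feedwater pump 2 lost=occurs → not all inputs occur → does not occur.
Primary loop unavailable [AND]: Heat-sink path inoperative=not, #3 heat exchanger 2 is out=not → not all inputs occur → does not occur.
Makeup line fails [OR]: Emergency loop down=occurs, Main bypass line offline=not, Primary loop unavailable=not → at least one input occurs → occurs.
Reactor cooling lost [OR]: Recirculation branch unavailable=not, Makeup line fails=occurs → at least one input occurs → occurs.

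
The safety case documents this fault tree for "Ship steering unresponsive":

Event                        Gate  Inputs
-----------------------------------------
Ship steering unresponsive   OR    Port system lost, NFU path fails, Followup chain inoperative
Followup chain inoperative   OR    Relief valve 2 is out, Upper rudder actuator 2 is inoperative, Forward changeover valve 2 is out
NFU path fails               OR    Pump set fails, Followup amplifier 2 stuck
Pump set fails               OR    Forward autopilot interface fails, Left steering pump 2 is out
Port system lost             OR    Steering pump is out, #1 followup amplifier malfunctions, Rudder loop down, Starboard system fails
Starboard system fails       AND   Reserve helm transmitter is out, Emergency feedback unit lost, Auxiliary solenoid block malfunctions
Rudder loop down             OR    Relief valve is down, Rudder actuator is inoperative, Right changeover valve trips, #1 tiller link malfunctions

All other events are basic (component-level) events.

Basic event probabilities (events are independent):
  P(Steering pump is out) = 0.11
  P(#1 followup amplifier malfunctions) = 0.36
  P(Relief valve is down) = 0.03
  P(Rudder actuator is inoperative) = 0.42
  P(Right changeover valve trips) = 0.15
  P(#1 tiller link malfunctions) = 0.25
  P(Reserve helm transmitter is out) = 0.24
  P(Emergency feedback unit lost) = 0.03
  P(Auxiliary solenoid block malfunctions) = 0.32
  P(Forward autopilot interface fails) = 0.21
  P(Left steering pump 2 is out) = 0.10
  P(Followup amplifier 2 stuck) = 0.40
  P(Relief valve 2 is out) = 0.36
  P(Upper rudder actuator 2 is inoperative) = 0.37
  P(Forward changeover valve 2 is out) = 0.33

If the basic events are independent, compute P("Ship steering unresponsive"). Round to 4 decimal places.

0.9765

P(Rudder loop down) [OR] = 1 − (1−0.03) × (1−0.42) × (1−0.15) × (1−0.25) = 0.641343
P(Starboard system fails) [AND] = 0.24 × 0.03 × 0.32 = 0.002304
P(Port system lost) [OR] = 1 − (1−0.11) × (1−0.36) × (1−0.641343) × (1−0.002304) = 0.796180
P(Pump set fails) [OR] = 1 − (1−0.21) × (1−0.10) = 0.289000
P(NFU path fails) [OR] = 1 − (1−0.289000) × (1−0.40) = 0.573400
P(Followup chain inoperative) [OR] = 1 − (1−0.36) × (1−0.37) × (1−0.33) = 0.729856
P(Ship steering unresponsive) [OR] = 1 − (1−0.796180) × (1−0.573400) × (1−0.729856) = 0.976511
Rounded to 4 decimal places: P(Ship steering unresponsive) ≈ 0.9765.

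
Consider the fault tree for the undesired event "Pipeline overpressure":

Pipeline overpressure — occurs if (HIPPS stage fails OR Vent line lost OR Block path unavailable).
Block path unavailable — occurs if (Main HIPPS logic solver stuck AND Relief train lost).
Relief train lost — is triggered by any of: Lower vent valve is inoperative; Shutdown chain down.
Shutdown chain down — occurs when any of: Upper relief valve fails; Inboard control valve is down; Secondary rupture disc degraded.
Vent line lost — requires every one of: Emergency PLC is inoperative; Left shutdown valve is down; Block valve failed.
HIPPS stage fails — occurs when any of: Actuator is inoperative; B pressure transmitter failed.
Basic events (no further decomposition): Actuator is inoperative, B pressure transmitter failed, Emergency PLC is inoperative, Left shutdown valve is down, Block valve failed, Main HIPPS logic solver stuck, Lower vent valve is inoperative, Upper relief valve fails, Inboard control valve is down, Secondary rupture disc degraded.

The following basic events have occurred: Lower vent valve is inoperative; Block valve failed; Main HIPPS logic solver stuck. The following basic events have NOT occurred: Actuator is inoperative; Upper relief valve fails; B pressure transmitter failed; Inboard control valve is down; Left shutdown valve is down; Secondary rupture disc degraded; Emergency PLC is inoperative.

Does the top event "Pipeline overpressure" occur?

HIPPS stage fails [OR]: Actuator is inoperative=not, B pressure transmitter failed=not → no input occurs → does not occur.
Vent line lost [AND]: Emergency PLC is inoperative=not, Left shutdown valve is down=not, Block valve failed=occurs → not all inputs occur → does not occur.
Shutdown chain down [OR]: Upper relief valve fails=not, Inboard control valve is down=not, Secondary rupture disc degraded=not → no input occurs → does not occur.
Relief train lost [OR]: Lower vent valve is inoperative=occurs, Shutdown chain down=not → at least one input occurs → occurs.
Block path unavailable [AND]: Main HIPPS logic solver stuck=occurs, Relief train lost=occurs → all inputs occur → occurs.
Pipeline overpressure [OR]: HIPPS stage fails=not, Vent line lost=not, Block path unavailable=occurs → at least one input occurs → occurs.

Yes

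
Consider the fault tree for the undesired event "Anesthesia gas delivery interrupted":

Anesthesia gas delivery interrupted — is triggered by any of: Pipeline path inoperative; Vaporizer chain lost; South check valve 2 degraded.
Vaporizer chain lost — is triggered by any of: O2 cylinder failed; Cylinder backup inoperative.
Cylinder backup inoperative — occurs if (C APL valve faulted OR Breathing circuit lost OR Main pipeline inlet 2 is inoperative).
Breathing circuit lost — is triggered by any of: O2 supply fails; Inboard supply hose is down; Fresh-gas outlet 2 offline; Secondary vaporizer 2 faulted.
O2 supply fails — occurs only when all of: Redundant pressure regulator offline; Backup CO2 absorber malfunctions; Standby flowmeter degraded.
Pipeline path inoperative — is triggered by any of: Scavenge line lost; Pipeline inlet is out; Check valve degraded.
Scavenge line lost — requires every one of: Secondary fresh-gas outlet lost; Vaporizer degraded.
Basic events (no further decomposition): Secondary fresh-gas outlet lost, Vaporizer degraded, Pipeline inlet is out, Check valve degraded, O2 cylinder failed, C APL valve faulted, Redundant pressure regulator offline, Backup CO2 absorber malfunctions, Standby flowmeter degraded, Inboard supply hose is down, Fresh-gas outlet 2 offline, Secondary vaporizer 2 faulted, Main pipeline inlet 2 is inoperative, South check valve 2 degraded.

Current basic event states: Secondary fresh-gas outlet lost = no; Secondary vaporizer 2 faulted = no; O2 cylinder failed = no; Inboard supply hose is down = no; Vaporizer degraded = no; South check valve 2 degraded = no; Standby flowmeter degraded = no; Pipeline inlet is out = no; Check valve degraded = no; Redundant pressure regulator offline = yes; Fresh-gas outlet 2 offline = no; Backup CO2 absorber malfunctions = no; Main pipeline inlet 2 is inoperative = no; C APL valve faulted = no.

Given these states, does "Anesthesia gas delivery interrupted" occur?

Scavenge line lost [AND]: Secondary fresh-gas outlet lost=not, Vaporizer degraded=not → not all inputs occur → does not occur.
Pipeline path inoperative [OR]: Scavenge line lost=not, Pipeline inlet is out=not, Check valve degraded=not → no input occurs → does not occur.
O2 supply fails [AND]: Redundant pressure regulator offline=occurs, Backup CO2 absorber malfunctions=not, Standby flowmeter degraded=not → not all inputs occur → does not occur.
Breathing circuit lost [OR]: O2 supply fails=not, Inboard supply hose is down=not, Fresh-gas outlet 2 offline=not, Secondary vaporizer 2 faulted=not → no input occurs → does not occur.
Cylinder backup inoperative [OR]: C APL valve faulted=not, Breathing circuit lost=not, Main pipeline inlet 2 is inoperative=not → no input occurs → does not occur.
Vaporizer chain lost [OR]: O2 cylinder failed=not, Cylinder backup inoperative=not → no input occurs → does not occur.
Anesthesia gas delivery interrupted [OR]: Pipeline path inoperative=not, Vaporizer chain lost=not, South check valve 2 degraded=not → no input occurs → does not occur.

No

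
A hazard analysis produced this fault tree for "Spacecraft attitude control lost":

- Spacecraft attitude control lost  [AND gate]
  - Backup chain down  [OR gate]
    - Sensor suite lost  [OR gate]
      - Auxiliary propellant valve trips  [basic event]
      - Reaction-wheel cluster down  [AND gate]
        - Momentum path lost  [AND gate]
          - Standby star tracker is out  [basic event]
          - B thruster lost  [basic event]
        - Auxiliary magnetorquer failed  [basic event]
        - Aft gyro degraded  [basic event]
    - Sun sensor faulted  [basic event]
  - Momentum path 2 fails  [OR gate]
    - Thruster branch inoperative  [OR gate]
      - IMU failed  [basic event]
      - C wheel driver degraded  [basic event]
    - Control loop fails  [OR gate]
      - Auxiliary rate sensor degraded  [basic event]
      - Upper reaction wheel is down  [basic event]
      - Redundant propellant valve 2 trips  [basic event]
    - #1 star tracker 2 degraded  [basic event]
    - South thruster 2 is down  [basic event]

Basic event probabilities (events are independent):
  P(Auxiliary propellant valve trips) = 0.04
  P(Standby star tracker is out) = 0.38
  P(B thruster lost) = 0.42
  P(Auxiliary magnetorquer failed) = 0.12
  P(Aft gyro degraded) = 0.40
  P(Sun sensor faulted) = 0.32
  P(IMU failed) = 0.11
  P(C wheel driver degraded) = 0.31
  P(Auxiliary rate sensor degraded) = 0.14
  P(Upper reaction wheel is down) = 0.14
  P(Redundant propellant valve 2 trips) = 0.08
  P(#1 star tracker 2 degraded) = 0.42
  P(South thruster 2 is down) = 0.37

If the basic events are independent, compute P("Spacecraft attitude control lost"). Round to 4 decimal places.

0.2984

P(Momentum path lost) [AND] = 0.38 × 0.42 = 0.159600
P(Reaction-wheel cluster down) [AND] = 0.159600 × 0.12 × 0.40 = 0.007661
P(Sensor suite lost) [OR] = 1 − (1−0.04) × (1−0.007661) = 0.047355
P(Backup chain down) [OR] = 1 − (1−0.047355) × (1−0.32) = 0.352201
P(Thruster branch inoperative) [OR] = 1 − (1−0.11) × (1−0.31) = 0.385900
P(Control loop fails) [OR] = 1 − (1−0.14) × (1−0.14) × (1−0.08) = 0.319568
P(Momentum path 2 fails) [OR] = 1 − (1−0.385900) × (1−0.319568) × (1−0.42) × (1−0.37) = 0.847316
P(Spacecraft attitude control lost) [AND] = 0.352201 × 0.847316 = 0.298426
Rounded to 4 decimal places: P(Spacecraft attitude control lost) ≈ 0.2984.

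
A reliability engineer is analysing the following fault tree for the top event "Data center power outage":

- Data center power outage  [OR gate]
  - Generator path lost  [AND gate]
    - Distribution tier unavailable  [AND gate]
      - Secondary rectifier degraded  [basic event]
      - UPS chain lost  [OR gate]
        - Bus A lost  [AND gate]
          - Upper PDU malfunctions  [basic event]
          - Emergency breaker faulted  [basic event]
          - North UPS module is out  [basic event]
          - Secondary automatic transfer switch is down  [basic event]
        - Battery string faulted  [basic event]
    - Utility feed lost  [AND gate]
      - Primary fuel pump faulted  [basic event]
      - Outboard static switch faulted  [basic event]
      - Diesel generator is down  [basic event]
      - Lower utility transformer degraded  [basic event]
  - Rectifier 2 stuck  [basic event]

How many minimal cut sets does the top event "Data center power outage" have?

3

Bus A lost [AND]: one cut set from each child combined → 1 × 1 × 1 × 1 = 1 cut set(s).
UPS chain lost [OR]: union of children's cut sets → 2 cut set(s).
Distribution tier unavailable [AND]: one cut set from each child combined → 1 × 2 = 2 cut set(s).
Utility feed lost [AND]: one cut set from each child combined → 1 × 1 × 1 × 1 = 1 cut set(s).
Generator path lost [AND]: one cut set from each child combined → 2 × 1 = 2 cut set(s).
Data center power outage [OR]: union of children's cut sets → 3 cut set(s).
Minimal cut sets: {Diesel generator is down, Emergency breaker faulted, Lower utility transformer degraded, North UPS module is out, Outboard static switch faulted, Primary fuel pump faulted, Secondary automatic transfer switch is down, Secondary rectifier degraded, Upper PDU malfunctions}; {Battery string faulted, Diesel generator is down, Lower utility transformer degraded, Outboard static switch faulted, Primary fuel pump faulted, Secondary rectifier degraded}; {Rectifier 2 stuck}.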